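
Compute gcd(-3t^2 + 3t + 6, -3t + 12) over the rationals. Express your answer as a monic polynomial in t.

1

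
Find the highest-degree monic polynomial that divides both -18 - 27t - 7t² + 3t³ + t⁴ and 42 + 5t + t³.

3 + t

Euclidean algorithm in ℚ[t]:
  t⁴ + 3t³ - 7t² - 27t - 18 = (t + 3)(t³ + 5t + 42) + (-12t² - 84t - 144)
  t³ + 5t + 42 = (-(1/12)t + 7/12)(-12t² - 84t - 144) + (42t + 126)
  -12t² - 84t - 144 = (-(2/7)t - 8/7)(42t + 126) + (0)
Last nonzero remainder: 42t + 126. Dividing through by 42 gives the monic gcd t + 3.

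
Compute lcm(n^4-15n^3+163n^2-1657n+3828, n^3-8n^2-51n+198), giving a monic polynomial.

By polynomial division,
  n^4-15n^3+163n^2-1657n+3828 = (n-7)(n^3-8n^2-51n+198) + (158n^2-2212n+5214)
  n^3-8n^2-51n+198 = ((1/158)n+3/79)(158n^2-2212n+5214) + (0)
Last nonzero remainder: 158n^2-2212n+5214. Dividing through by 158 gives the monic gcd n^2-14n+33.
Then lcm(f, g) = f·g / gcd(f, g); expanding and making the result monic gives the answer.

n^5-9n^4+73n^3-679n^2-6114n+22968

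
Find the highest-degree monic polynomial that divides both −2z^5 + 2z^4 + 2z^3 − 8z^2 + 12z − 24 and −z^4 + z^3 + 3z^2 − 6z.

By polynomial division,
  −2z^5 + 2z^4 + 2z^3 − 8z^2 + 12z − 24 = (2z)(−z^4 + z^3 + 3z^2 − 6z) + (−4z^3 + 4z^2 + 12z − 24)
  −z^4 + z^3 + 3z^2 − 6z = ((1/4)z)(−4z^3 + 4z^2 + 12z − 24) + (0)
Last nonzero remainder: −4z^3 + 4z^2 + 12z − 24. Dividing through by −4 gives the monic gcd z^3 − z^2 − 3z + 6.

z^3 − z^2 − 3z + 6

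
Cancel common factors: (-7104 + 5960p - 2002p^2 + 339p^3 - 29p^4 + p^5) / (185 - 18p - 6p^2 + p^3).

Repeated division with remainder:
  p^5 - 29p^4 + 339p^3 - 2002p^2 + 5960p - 7104 = (p^2 - 23p + 219)(p^3 - 6p^2 - 18p + 185) + (-1287p^2 + 14157p - 47619)
  p^3 - 6p^2 - 18p + 185 = (-(1/1287)p - 5/1287)(-1287p^2 + 14157p - 47619) + (0)
Last nonzero remainder: -1287p^2 + 14157p - 47619. Dividing through by -1287 gives the monic gcd p^2 - 11p + 37.
Cancel p^2 - 11p + 37 from numerator and denominator to get the reduced form.

(-192 + 104p - 18p^2 + p^3)/(5 + p)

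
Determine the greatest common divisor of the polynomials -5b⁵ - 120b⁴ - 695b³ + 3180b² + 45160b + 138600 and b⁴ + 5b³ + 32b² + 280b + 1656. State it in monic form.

b² + 10b + 36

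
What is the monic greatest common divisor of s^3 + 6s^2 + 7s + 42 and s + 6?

By polynomial division,
  s^3 + 6s^2 + 7s + 42 = (s^2 + 7)(s + 6) + (0)
The last nonzero remainder s + 6 is already monic.

s + 6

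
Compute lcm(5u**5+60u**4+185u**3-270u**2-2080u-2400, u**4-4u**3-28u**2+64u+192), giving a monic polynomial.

Euclidean algorithm in ℚ[u]:
  5u**5+60u**4+185u**3-270u**2-2080u-2400 = (5u+80)(u**4-4u**3-28u**2+64u+192) + (645u**3+1650u**2-8160u-17760)
  u**4-4u**3-28u**2+64u+192 = ((1/645)u-94/9245)(645u**3+1650u**2-8160u-17760) + ((2640/1849)u**2+(15840/1849)u+21120/1849)
  645u**3+1650u**2-8160u-17760 = ((79507/176)u-68413/44)((2640/1849)u**2+(15840/1849)u+21120/1849) + (0)
Last nonzero remainder: (2640/1849)u**2+(15840/1849)u+21120/1849. Dividing through by 2640/1849 gives the monic gcd u**2+6u+8.
Then lcm(f, g) = f·g / gcd(f, g); expanding and making the result monic gives the answer.

u**7+2u**6-59u**5-136u**4+1012u**3+2384u**2-5184u-11520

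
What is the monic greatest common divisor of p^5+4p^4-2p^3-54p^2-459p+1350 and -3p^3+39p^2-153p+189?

p^2-6p+9

Apply the Euclidean algorithm:
  p^5+4p^4-2p^3-54p^2-459p+1350 = (-(1/3)p^2-(17/3)p-56)(-3p^3+39p^2-153p+189) + (1326p^2-7956p+11934)
  -3p^3+39p^2-153p+189 = (-(1/442)p+7/442)(1326p^2-7956p+11934) + (0)
Last nonzero remainder: 1326p^2-7956p+11934. Dividing through by 1326 gives the monic gcd p^2-6p+9.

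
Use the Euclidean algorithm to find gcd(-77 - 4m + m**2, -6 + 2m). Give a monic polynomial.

1

Apply the Euclidean algorithm:
  m**2 - 4m - 77 = ((1/2)m - 1/2)(2m - 6) + (-80)
  2m - 6 = (-(1/40)m + 3/40)(-80) + (0)
The last nonzero remainder is the constant -80, so the polynomials are coprime and gcd = 1.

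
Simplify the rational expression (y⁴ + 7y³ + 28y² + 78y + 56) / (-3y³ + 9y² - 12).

(-y³ - 6y² - 22y - 56)/(3y² - 12y + 12)

Euclidean algorithm in ℚ[y]:
  y⁴ + 7y³ + 28y² + 78y + 56 = (-(1/3)y - 10/3)(-3y³ + 9y² - 12) + (58y² + 74y + 16)
  -3y³ + 9y² - 12 = (-(3/58)y + 186/841)(58y² + 74y + 16) + (-(13068/841)y - 13068/841)
  58y² + 74y + 16 = (-(24389/6534)y - 3364/3267)(-(13068/841)y - 13068/841) + (0)
Last nonzero remainder: -(13068/841)y - 13068/841. Dividing through by -13068/841 gives the monic gcd y + 1.
Cancel y + 1 from numerator and denominator to get the reduced form.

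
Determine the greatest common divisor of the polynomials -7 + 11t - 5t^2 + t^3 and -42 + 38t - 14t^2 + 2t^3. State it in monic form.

7 - 4t + t^2

Repeated division with remainder:
  t^3 - 5t^2 + 11t - 7 = (1/2)(2t^3 - 14t^2 + 38t - 42) + (2t^2 - 8t + 14)
  2t^3 - 14t^2 + 38t - 42 = (t - 3)(2t^2 - 8t + 14) + (0)
Last nonzero remainder: 2t^2 - 8t + 14. Dividing through by 2 gives the monic gcd t^2 - 4t + 7.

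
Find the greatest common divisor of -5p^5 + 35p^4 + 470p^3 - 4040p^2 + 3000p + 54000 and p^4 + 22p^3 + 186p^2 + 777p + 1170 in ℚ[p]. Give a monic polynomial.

p^2 + 13p + 30

Euclidean algorithm in ℚ[p]:
  -5p^5 + 35p^4 + 470p^3 - 4040p^2 + 3000p + 54000 = (-5p + 145)(p^4 + 22p^3 + 186p^2 + 777p + 1170) + (-1790p^3 - 27125p^2 - 103815p - 115650)
  p^4 + 22p^3 + 186p^2 + 777p + 1170 = (-(1/1790)p - 2451/640820)(-1790p^3 - 27125p^2 - 103815p - 115650) + ((3108675/128164)p^2 + (40412775/128164)p + 46630125/64082)
  -1790p^3 - 27125p^2 - 103815p - 115650 = (-(45882712/621735)p - 32938148/207245)((3108675/128164)p^2 + (40412775/128164)p + 46630125/64082) + (0)
Last nonzero remainder: (3108675/128164)p^2 + (40412775/128164)p + 46630125/64082. Dividing through by 3108675/128164 gives the monic gcd p^2 + 13p + 30.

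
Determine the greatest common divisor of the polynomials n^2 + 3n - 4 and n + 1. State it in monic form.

By polynomial division,
  n^2 + 3n - 4 = (n + 2)(n + 1) + (-6)
  n + 1 = (-(1/6)n - 1/6)(-6) + (0)
The last nonzero remainder is the constant -6, so the polynomials are coprime and gcd = 1.

1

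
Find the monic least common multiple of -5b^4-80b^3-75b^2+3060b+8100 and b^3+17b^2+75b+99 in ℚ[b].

Repeated division with remainder:
  -5b^4-80b^3-75b^2+3060b+8100 = (-5b+5)(b^3+17b^2+75b+99) + (215b^2+3180b+7605)
  b^3+17b^2+75b+99 = ((1/215)b+19/1849)(215b^2+3180b+7605) + ((12852/1849)b+38556/1849)
  215b^2+3180b+7605 = ((397535/12852)b+1562405/4284)((12852/1849)b+38556/1849) + (0)
Last nonzero remainder: (12852/1849)b+38556/1849. Dividing through by 12852/1849 gives the monic gcd b+3.
Then lcm(f, g) = f·g / gcd(f, g); expanding and making the result monic gives the answer.

b^6+30b^5+272b^4+126b^3-9693b^2-42876b-53460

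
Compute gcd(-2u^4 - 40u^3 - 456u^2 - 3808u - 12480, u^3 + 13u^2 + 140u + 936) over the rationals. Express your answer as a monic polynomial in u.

Repeated division with remainder:
  -2u^4 - 40u^3 - 456u^2 - 3808u - 12480 = (-2u - 14)(u^3 + 13u^2 + 140u + 936) + (6u^2 + 24u + 624)
  u^3 + 13u^2 + 140u + 936 = ((1/6)u + 3/2)(6u^2 + 24u + 624) + (0)
Last nonzero remainder: 6u^2 + 24u + 624. Dividing through by 6 gives the monic gcd u^2 + 4u + 104.

u^2 + 4u + 104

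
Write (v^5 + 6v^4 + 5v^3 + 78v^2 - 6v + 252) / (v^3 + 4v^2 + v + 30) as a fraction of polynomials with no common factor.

(v^3 + 7v^2 + 6v + 42)/(v + 5)

By polynomial division,
  v^5 + 6v^4 + 5v^3 + 78v^2 - 6v + 252 = (v^2 + 2v - 4)(v^3 + 4v^2 + v + 30) + (62v^2 - 62v + 372)
  v^3 + 4v^2 + v + 30 = ((1/62)v + 5/62)(62v^2 - 62v + 372) + (0)
Last nonzero remainder: 62v^2 - 62v + 372. Dividing through by 62 gives the monic gcd v^2 - v + 6.
Cancel v^2 - v + 6 from numerator and denominator to get the reduced form.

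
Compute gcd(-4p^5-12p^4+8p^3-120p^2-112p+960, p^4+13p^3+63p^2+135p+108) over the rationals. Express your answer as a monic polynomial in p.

Apply the Euclidean algorithm:
  -4p^5-12p^4+8p^3-120p^2-112p+960 = (-4p+40)(p^4+13p^3+63p^2+135p+108) + (-260p^3-2100p^2-5080p-3360)
  p^4+13p^3+63p^2+135p+108 = (-(1/260)p-16/845)(-260p^3-2100p^2-5080p-3360) + ((625/169)p^2+(4375/169)p+7500/169)
  -260p^3-2100p^2-5080p-3360 = (-(8788/125)p-9464/125)((625/169)p^2+(4375/169)p+7500/169) + (0)
Last nonzero remainder: (625/169)p^2+(4375/169)p+7500/169. Dividing through by 625/169 gives the monic gcd p^2+7p+12.

p^2+7p+12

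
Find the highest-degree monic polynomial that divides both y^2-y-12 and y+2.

1

By polynomial division,
  y^2-y-12 = (y-3)(y+2) + (-6)
  y+2 = (-(1/6)y-1/3)(-6) + (0)
The last nonzero remainder is the constant -6, so the polynomials are coprime and gcd = 1.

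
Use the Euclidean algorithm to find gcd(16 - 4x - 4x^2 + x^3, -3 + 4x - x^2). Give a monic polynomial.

Euclidean algorithm in ℚ[x]:
  x^3 - 4x^2 - 4x + 16 = (-x)(-x^2 + 4x - 3) + (-7x + 16)
  -x^2 + 4x - 3 = ((1/7)x - 12/49)(-7x + 16) + (45/49)
  -7x + 16 = (-(343/45)x + 784/45)(45/49) + (0)
The last nonzero remainder is the constant 45/49, so the polynomials are coprime and gcd = 1.

1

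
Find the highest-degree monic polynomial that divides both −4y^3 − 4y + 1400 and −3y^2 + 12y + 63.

y − 7

Euclidean algorithm in ℚ[y]:
  −4y^3 − 4y + 1400 = ((4/3)y + 16/3)(−3y^2 + 12y + 63) + (−152y + 1064)
  −3y^2 + 12y + 63 = ((3/152)y + 9/152)(−152y + 1064) + (0)
Last nonzero remainder: −152y + 1064. Dividing through by −152 gives the monic gcd y − 7.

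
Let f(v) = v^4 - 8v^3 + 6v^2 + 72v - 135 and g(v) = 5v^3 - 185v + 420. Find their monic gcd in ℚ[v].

v - 3

Repeated division with remainder:
  v^4 - 8v^3 + 6v^2 + 72v - 135 = ((1/5)v - 8/5)(5v^3 - 185v + 420) + (43v^2 - 308v + 537)
  5v^3 - 185v + 420 = ((5/43)v + 1540/1849)(43v^2 - 308v + 537) + ((16800/1849)v - 50400/1849)
  43v^2 - 308v + 537 = ((79507/16800)v - 330971/16800)((16800/1849)v - 50400/1849) + (0)
Last nonzero remainder: (16800/1849)v - 50400/1849. Dividing through by 16800/1849 gives the monic gcd v - 3.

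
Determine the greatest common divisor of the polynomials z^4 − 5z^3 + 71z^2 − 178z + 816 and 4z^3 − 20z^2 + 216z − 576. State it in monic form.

z^2 − 2z + 48

Repeated division with remainder:
  z^4 − 5z^3 + 71z^2 − 178z + 816 = ((1/4)z)(4z^3 − 20z^2 + 216z − 576) + (17z^2 − 34z + 816)
  4z^3 − 20z^2 + 216z − 576 = ((4/17)z − 12/17)(17z^2 − 34z + 816) + (0)
Last nonzero remainder: 17z^2 − 34z + 816. Dividing through by 17 gives the monic gcd z^2 − 2z + 48.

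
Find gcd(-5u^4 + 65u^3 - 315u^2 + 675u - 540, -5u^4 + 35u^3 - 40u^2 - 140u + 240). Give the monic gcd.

Euclidean algorithm in ℚ[u]:
  -5u^4 + 65u^3 - 315u^2 + 675u - 540 = (-5u^4 + 35u^3 - 40u^2 - 140u + 240) + (30u^3 - 275u^2 + 815u - 780)
  -5u^4 + 35u^3 - 40u^2 - 140u + 240 = (-(1/6)u - 13/36)(30u^3 - 275u^2 + 815u - 780) + (-(125/36)u^2 + (875/36)u - 125/3)
  30u^3 - 275u^2 + 815u - 780 = (-(216/25)u + 468/25)(-(125/36)u^2 + (875/36)u - 125/3) + (0)
Last nonzero remainder: -(125/36)u^2 + (875/36)u - 125/3. Dividing through by -125/36 gives the monic gcd u^2 - 7u + 12.

u^2 - 7u + 12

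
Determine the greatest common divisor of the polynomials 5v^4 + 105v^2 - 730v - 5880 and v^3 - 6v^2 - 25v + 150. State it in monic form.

Apply the Euclidean algorithm:
  5v^4 + 105v^2 - 730v - 5880 = (5v + 30)(v^3 - 6v^2 - 25v + 150) + (410v^2 - 730v - 10380)
  v^3 - 6v^2 - 25v + 150 = ((1/410)v - 173/16810)(410v^2 - 730v - 10380) + (-(12096/1681)v + 72576/1681)
  410v^2 - 730v - 10380 = (-(344605/6048)v - 1454065/6048)(-(12096/1681)v + 72576/1681) + (0)
Last nonzero remainder: -(12096/1681)v + 72576/1681. Dividing through by -12096/1681 gives the monic gcd v - 6.

v - 6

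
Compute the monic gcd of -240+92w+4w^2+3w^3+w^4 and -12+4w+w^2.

Repeated division with remainder:
  w^4+3w^3+4w^2+92w-240 = (w^2-w+20)(w^2+4w-12) + (0)
The last nonzero remainder w^2+4w-12 is already monic.

-12+4w+w^2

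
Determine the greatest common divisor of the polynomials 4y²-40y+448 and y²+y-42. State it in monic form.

Apply the Euclidean algorithm:
  4y²-40y+448 = (4)(y²+y-42) + (-44y+616)
  y²+y-42 = (-(1/44)y-15/44)(-44y+616) + (168)
  -44y+616 = (-(11/42)y+11/3)(168) + (0)
The last nonzero remainder is the constant 168, so the polynomials are coprime and gcd = 1.

1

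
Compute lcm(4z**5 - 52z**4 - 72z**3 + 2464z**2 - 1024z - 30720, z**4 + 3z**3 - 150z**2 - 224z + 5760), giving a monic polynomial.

z**7 + 6z**6 - 175z**5 - 896z**4 + 9828z**3 + 42896z**2 - 168960z - 691200

Euclidean algorithm in ℚ[z]:
  4z**5 - 52z**4 - 72z**3 + 2464z**2 - 1024z - 30720 = (4z - 64)(z**4 + 3z**3 - 150z**2 - 224z + 5760) + (720z**3 - 6240z**2 - 38400z + 337920)
  z**4 + 3z**3 - 150z**2 - 224z + 5760 = ((1/720)z + 7/432)(720z**3 - 6240z**2 - 38400z + 337920) + ((40/9)z**2 - (640/9)z + 2560/9)
  720z**3 - 6240z**2 - 38400z + 337920 = (162z + 1188)((40/9)z**2 - (640/9)z + 2560/9) + (0)
Last nonzero remainder: (40/9)z**2 - (640/9)z + 2560/9. Dividing through by 40/9 gives the monic gcd z**2 - 16z + 64.
Then lcm(f, g) = f·g / gcd(f, g); expanding and making the result monic gives the answer.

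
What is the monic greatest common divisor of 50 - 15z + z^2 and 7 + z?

By polynomial division,
  z^2 - 15z + 50 = (z - 22)(z + 7) + (204)
  z + 7 = ((1/204)z + 7/204)(204) + (0)
The last nonzero remainder is the constant 204, so the polynomials are coprime and gcd = 1.

1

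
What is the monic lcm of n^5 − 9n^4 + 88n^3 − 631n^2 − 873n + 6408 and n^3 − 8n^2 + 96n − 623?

n^6 − 16n^5 + 151n^4 − 1247n^3 + 3544n^2 + 12519n − 44856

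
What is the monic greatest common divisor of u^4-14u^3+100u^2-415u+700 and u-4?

Repeated division with remainder:
  u^4-14u^3+100u^2-415u+700 = (u^3-10u^2+60u-175)(u-4) + (0)
The last nonzero remainder u-4 is already monic.

u-4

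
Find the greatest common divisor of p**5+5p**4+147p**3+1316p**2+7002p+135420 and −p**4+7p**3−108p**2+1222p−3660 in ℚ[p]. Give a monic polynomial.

Euclidean algorithm in ℚ[p]:
  p**5+5p**4+147p**3+1316p**2+7002p+135420 = (−p−12)(−p**4+7p**3−108p**2+1222p−3660) + (123p**3+1242p**2+18006p+91500)
  −p**4+7p**3−108p**2+1222p−3660 = (−(1/123)p+701/5043)(123p**3+1242p**2+18006p+91500) + (−(225680/1681)p**2−(902720/1681)p−27532960/1681)
  123p**3+1242p**2+18006p+91500 = (−(206763/225680)p−126075/22568)(−(225680/1681)p**2−(902720/1681)p−27532960/1681) + (0)
Last nonzero remainder: −(225680/1681)p**2−(902720/1681)p−27532960/1681. Dividing through by −225680/1681 gives the monic gcd p**2+4p+122.

p**2+4p+122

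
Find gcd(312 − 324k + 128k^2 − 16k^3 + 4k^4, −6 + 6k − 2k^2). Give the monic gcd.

3 − 3k + k^2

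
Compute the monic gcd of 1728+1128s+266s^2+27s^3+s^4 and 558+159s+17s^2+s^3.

Apply the Euclidean algorithm:
  s^4+27s^3+266s^2+1128s+1728 = (s+10)(s^3+17s^2+159s+558) + (-63s^2-1020s-3852)
  s^3+17s^2+159s+558 = (-(1/63)s-17/1323)(-63s^2-1020s-3852) + ((37375/441)s+74750/147)
  -63s^2-1020s-3852 = (-(27783/37375)s-283122/37375)((37375/441)s+74750/147) + (0)
Last nonzero remainder: (37375/441)s+74750/147. Dividing through by 37375/441 gives the monic gcd s+6.

6+s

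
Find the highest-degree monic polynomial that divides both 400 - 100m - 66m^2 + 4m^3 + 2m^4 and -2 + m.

By polynomial division,
  2m^4 + 4m^3 - 66m^2 - 100m + 400 = (2m^3 + 8m^2 - 50m - 200)(m - 2) + (0)
The last nonzero remainder m - 2 is already monic.

-2 + m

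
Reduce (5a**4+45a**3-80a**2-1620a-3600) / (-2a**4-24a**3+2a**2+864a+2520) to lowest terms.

(-5a-20)/(2a+14)

Apply the Euclidean algorithm:
  5a**4+45a**3-80a**2-1620a-3600 = (-5/2)(-2a**4-24a**3+2a**2+864a+2520) + (-15a**3-75a**2+540a+2700)
  -2a**4-24a**3+2a**2+864a+2520 = ((2/15)a+14/15)(-15a**3-75a**2+540a+2700) + (0)
Last nonzero remainder: -15a**3-75a**2+540a+2700. Dividing through by -15 gives the monic gcd a**3+5a**2-36a-180.
Cancel a**3+5a**2-36a-180 from numerator and denominator to get the reduced form.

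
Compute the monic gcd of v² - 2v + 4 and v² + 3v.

1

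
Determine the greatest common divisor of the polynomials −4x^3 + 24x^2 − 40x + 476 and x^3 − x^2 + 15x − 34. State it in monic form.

Euclidean algorithm in ℚ[x]:
  −4x^3 + 24x^2 − 40x + 476 = (−4)(x^3 − x^2 + 15x − 34) + (20x^2 + 20x + 340)
  x^3 − x^2 + 15x − 34 = ((1/20)x − 1/10)(20x^2 + 20x + 340) + (0)
Last nonzero remainder: 20x^2 + 20x + 340. Dividing through by 20 gives the monic gcd x^2 + x + 17.

x^2 + x + 17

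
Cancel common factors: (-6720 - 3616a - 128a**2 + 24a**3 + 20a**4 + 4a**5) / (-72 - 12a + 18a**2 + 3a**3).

(-560 + 72a - 12a**2 + 4a**3)/(-6 + 3a)

Euclidean algorithm in ℚ[a]:
  4a**5 + 20a**4 + 24a**3 - 128a**2 - 3616a - 6720 = ((4/3)a**2 - (4/3)a + 64/3)(3a**3 + 18a**2 - 12a - 72) + (-432a**2 - 3456a - 5184)
  3a**3 + 18a**2 - 12a - 72 = (-(1/144)a + 1/72)(-432a**2 - 3456a - 5184) + (0)
Last nonzero remainder: -432a**2 - 3456a - 5184. Dividing through by -432 gives the monic gcd a**2 + 8a + 12.
Cancel a**2 + 8a + 12 from numerator and denominator to get the reduced form.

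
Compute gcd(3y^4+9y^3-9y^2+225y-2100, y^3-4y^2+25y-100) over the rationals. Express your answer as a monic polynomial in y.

y^3-4y^2+25y-100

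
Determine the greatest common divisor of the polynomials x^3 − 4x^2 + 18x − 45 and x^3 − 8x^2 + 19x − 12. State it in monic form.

Euclidean algorithm in ℚ[x]:
  x^3 − 4x^2 + 18x − 45 = (x^3 − 8x^2 + 19x − 12) + (4x^2 − x − 33)
  x^3 − 8x^2 + 19x − 12 = ((1/4)x − 31/16)(4x^2 − x − 33) + ((405/16)x − 1215/16)
  4x^2 − x − 33 = ((64/405)x + 176/405)((405/16)x − 1215/16) + (0)
Last nonzero remainder: (405/16)x − 1215/16. Dividing through by 405/16 gives the monic gcd x − 3.

x − 3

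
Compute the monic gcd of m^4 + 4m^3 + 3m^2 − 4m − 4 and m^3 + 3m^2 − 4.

m^3 + 3m^2 − 4

Apply the Euclidean algorithm:
  m^4 + 4m^3 + 3m^2 − 4m − 4 = (m + 1)(m^3 + 3m^2 − 4) + (0)
The last nonzero remainder m^3 + 3m^2 − 4 is already monic.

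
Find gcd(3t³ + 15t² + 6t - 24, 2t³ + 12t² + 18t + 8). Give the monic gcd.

t + 4

Repeated division with remainder:
  3t³ + 15t² + 6t - 24 = (3/2)(2t³ + 12t² + 18t + 8) + (-3t² - 21t - 36)
  2t³ + 12t² + 18t + 8 = (-(2/3)t + 2/3)(-3t² - 21t - 36) + (8t + 32)
  -3t² - 21t - 36 = (-(3/8)t - 9/8)(8t + 32) + (0)
Last nonzero remainder: 8t + 32. Dividing through by 8 gives the monic gcd t + 4.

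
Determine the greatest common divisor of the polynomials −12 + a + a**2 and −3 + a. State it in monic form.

By polynomial division,
  a**2 + a − 12 = (a + 4)(a − 3) + (0)
The last nonzero remainder a − 3 is already monic.

−3 + a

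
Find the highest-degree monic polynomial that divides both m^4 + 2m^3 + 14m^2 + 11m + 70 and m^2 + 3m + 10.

Apply the Euclidean algorithm:
  m^4 + 2m^3 + 14m^2 + 11m + 70 = (m^2 − m + 7)(m^2 + 3m + 10) + (0)
The last nonzero remainder m^2 + 3m + 10 is already monic.

m^2 + 3m + 10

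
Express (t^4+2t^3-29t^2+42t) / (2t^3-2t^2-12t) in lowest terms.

(t^2+5t-14)/(2t+4)

By polynomial division,
  t^4+2t^3-29t^2+42t = ((1/2)t+3/2)(2t^3-2t^2-12t) + (-20t^2+60t)
  2t^3-2t^2-12t = (-(1/10)t-1/5)(-20t^2+60t) + (0)
Last nonzero remainder: -20t^2+60t. Dividing through by -20 gives the monic gcd t^2-3t.
Cancel t^2-3t from numerator and denominator to get the reduced form.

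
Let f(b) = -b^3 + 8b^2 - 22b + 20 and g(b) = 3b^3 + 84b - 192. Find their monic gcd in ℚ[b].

b - 2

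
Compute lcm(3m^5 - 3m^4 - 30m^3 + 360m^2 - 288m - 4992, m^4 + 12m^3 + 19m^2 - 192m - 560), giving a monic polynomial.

m^7 + 11m^6 + 13m^5 - 35m^4 + 994m^3 + 1384m^2 - 23328m - 58240

By polynomial division,
  3m^5 - 3m^4 - 30m^3 + 360m^2 - 288m - 4992 = (3m - 39)(m^4 + 12m^3 + 19m^2 - 192m - 560) + (381m^3 + 1677m^2 - 6096m - 26832)
  m^4 + 12m^3 + 19m^2 - 192m - 560 = ((1/381)m + 965/48387)(381m^3 + 1677m^2 - 6096m - 26832) + ((25080/16129)m^2 - 401280/16129)
  381m^3 + 1677m^2 - 6096m - 26832 = ((2048383/8360)m + 9016111/8360)((25080/16129)m^2 - 401280/16129) + (0)
Last nonzero remainder: (25080/16129)m^2 - 401280/16129. Dividing through by 25080/16129 gives the monic gcd m^2 - 16.
Then lcm(f, g) = f·g / gcd(f, g); expanding and making the result monic gives the answer.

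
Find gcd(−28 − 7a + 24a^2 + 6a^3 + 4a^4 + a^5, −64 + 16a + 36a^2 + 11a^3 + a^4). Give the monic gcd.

Apply the Euclidean algorithm:
  a^5 + 4a^4 + 6a^3 + 24a^2 − 7a − 28 = (a − 7)(a^4 + 11a^3 + 36a^2 + 16a − 64) + (47a^3 + 260a^2 + 169a − 476)
  a^4 + 11a^3 + 36a^2 + 16a − 64 = ((1/47)a + 257/2209)(47a^3 + 260a^2 + 169a − 476) + ((4761/2209)a^2 + (14283/2209)a − 19044/2209)
  47a^3 + 260a^2 + 169a − 476 = ((103823/4761)a + 262871/4761)((4761/2209)a^2 + (14283/2209)a − 19044/2209) + (0)
Last nonzero remainder: (4761/2209)a^2 + (14283/2209)a − 19044/2209. Dividing through by 4761/2209 gives the monic gcd a^2 + 3a − 4.

−4 + 3a + a^2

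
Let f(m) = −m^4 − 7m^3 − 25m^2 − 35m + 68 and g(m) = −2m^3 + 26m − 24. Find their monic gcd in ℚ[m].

m^2 + 3m − 4

Repeated division with remainder:
  −m^4 − 7m^3 − 25m^2 − 35m + 68 = ((1/2)m + 7/2)(−2m^3 + 26m − 24) + (−38m^2 − 114m + 152)
  −2m^3 + 26m − 24 = ((1/19)m − 3/19)(−38m^2 − 114m + 152) + (0)
Last nonzero remainder: −38m^2 − 114m + 152. Dividing through by −38 gives the monic gcd m^2 + 3m − 4.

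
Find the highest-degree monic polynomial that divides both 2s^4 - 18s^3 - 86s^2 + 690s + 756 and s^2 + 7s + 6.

By polynomial division,
  2s^4 - 18s^3 - 86s^2 + 690s + 756 = (2s^2 - 32s + 126)(s^2 + 7s + 6) + (0)
The last nonzero remainder s^2 + 7s + 6 is already monic.

s^2 + 7s + 6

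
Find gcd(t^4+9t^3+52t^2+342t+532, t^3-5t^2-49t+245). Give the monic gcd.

By polynomial division,
  t^4+9t^3+52t^2+342t+532 = (t+14)(t^3-5t^2-49t+245) + (171t^2+783t-2898)
  t^3-5t^2-49t+245 = ((1/171)t-182/3249)(171t^2+783t-2898) + ((4263/361)t+29841/361)
  171t^2+783t-2898 = ((20577/1421)t-49818/1421)((4263/361)t+29841/361) + (0)
Last nonzero remainder: (4263/361)t+29841/361. Dividing through by 4263/361 gives the monic gcd t+7.

t+7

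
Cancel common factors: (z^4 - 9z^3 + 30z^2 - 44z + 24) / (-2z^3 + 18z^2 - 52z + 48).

Repeated division with remainder:
  z^4 - 9z^3 + 30z^2 - 44z + 24 = (-(1/2)z)(-2z^3 + 18z^2 - 52z + 48) + (4z^2 - 20z + 24)
  -2z^3 + 18z^2 - 52z + 48 = (-(1/2)z + 2)(4z^2 - 20z + 24) + (0)
Last nonzero remainder: 4z^2 - 20z + 24. Dividing through by 4 gives the monic gcd z^2 - 5z + 6.
Cancel z^2 - 5z + 6 from numerator and denominator to get the reduced form.

(-z^2 + 4z - 4)/(2z - 8)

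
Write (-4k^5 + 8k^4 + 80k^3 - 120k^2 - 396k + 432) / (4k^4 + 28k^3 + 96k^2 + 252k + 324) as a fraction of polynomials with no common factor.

By polynomial division,
  -4k^5 + 8k^4 + 80k^3 - 120k^2 - 396k + 432 = (-k + 9)(4k^4 + 28k^3 + 96k^2 + 252k + 324) + (-76k^3 - 732k^2 - 2340k - 2484)
  4k^4 + 28k^3 + 96k^2 + 252k + 324 = (-(1/19)k + 50/361)(-76k^3 - 732k^2 - 2340k - 2484) + ((26796/361)k^2 + (160776/361)k + 241164/361)
  -76k^3 - 732k^2 - 2340k - 2484 = (-(6859/6699)k - 8303/2233)((26796/361)k^2 + (160776/361)k + 241164/361) + (0)
Last nonzero remainder: (26796/361)k^2 + (160776/361)k + 241164/361. Dividing through by 26796/361 gives the monic gcd k^2 + 6k + 9.
Cancel k^2 + 6k + 9 from numerator and denominator to get the reduced form.

(-k^3 + 8k^2 - 19k + 12)/(k^2 + k + 9)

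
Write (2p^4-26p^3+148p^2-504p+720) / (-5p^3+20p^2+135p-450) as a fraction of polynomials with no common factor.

(-2p^2+8p-40)/(5p+25)

By polynomial division,
  2p^4-26p^3+148p^2-504p+720 = (-(2/5)p+18/5)(-5p^3+20p^2+135p-450) + (130p^2-1170p+2340)
  -5p^3+20p^2+135p-450 = (-(1/26)p-5/26)(130p^2-1170p+2340) + (0)
Last nonzero remainder: 130p^2-1170p+2340. Dividing through by 130 gives the monic gcd p^2-9p+18.
Cancel p^2-9p+18 from numerator and denominator to get the reduced form.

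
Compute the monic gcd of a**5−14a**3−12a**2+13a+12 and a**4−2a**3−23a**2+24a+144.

By polynomial division,
  a**5−14a**3−12a**2+13a+12 = (a+2)(a**4−2a**3−23a**2+24a+144) + (13a**3+10a**2−179a−276)
  a**4−2a**3−23a**2+24a+144 = ((1/13)a−36/169)(13a**3+10a**2−179a−276) + (−(1200/169)a**2+(1200/169)a+14400/169)
  13a**3+10a**2−179a−276 = (−(2197/1200)a−3887/1200)(−(1200/169)a**2+(1200/169)a+14400/169) + (0)
Last nonzero remainder: −(1200/169)a**2+(1200/169)a+14400/169. Dividing through by −1200/169 gives the monic gcd a**2−a−12.

a**2−a−12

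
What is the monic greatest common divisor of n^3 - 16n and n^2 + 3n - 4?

n + 4

Apply the Euclidean algorithm:
  n^3 - 16n = (n - 3)(n^2 + 3n - 4) + (-3n - 12)
  n^2 + 3n - 4 = (-(1/3)n + 1/3)(-3n - 12) + (0)
Last nonzero remainder: -3n - 12. Dividing through by -3 gives the monic gcd n + 4.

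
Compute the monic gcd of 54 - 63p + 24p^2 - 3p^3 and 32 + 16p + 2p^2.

Apply the Euclidean algorithm:
  -3p^3 + 24p^2 - 63p + 54 = (-(3/2)p + 24)(2p^2 + 16p + 32) + (-399p - 714)
  2p^2 + 16p + 32 = (-(2/399)p - 236/7581)(-399p - 714) + (3528/361)
  -399p - 714 = (-(6859/168)p - 6137/84)(3528/361) + (0)
The last nonzero remainder is the constant 3528/361, so the polynomials are coprime and gcd = 1.

1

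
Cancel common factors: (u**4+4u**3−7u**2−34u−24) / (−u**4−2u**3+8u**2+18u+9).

(−u**2−6u−8)/(u**2+4u+3)

Repeated division with remainder:
  u**4+4u**3−7u**2−34u−24 = (−1)(−u**4−2u**3+8u**2+18u+9) + (2u**3+u**2−16u−15)
  −u**4−2u**3+8u**2+18u+9 = (−(1/2)u−3/4)(2u**3+u**2−16u−15) + ((3/4)u**2−(3/2)u−9/4)
  2u**3+u**2−16u−15 = ((8/3)u+20/3)((3/4)u**2−(3/2)u−9/4) + (0)
Last nonzero remainder: (3/4)u**2−(3/2)u−9/4. Dividing through by 3/4 gives the monic gcd u**2−2u−3.
Cancel u**2−2u−3 from numerator and denominator to get the reduced form.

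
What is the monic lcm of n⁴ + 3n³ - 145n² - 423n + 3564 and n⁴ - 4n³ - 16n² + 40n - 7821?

n⁶ + n⁵ - 72n⁴ + 104n³ - 7045n² - 40545n + 281556

Apply the Euclidean algorithm:
  n⁴ + 3n³ - 145n² - 423n + 3564 = (n⁴ - 4n³ - 16n² + 40n - 7821) + (7n³ - 129n² - 463n + 11385)
  n⁴ - 4n³ - 16n² + 40n - 7821 = ((1/7)n + 101/49)(7n³ - 129n² - 463n + 11385) + ((15486/49)n² - (30972/49)n - 1533114/49)
  7n³ - 129n² - 463n + 11385 = ((343/15486)n - 5635/15486)((15486/49)n² - (30972/49)n - 1533114/49) + (0)
Last nonzero remainder: (15486/49)n² - (30972/49)n - 1533114/49. Dividing through by 15486/49 gives the monic gcd n² - 2n - 99.
Then lcm(f, g) = f·g / gcd(f, g); expanding and making the result monic gives the answer.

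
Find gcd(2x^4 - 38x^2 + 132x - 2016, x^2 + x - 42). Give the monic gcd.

By polynomial division,
  2x^4 - 38x^2 + 132x - 2016 = (2x^2 - 2x + 48)(x^2 + x - 42) + (0)
The last nonzero remainder x^2 + x - 42 is already monic.

x^2 + x - 42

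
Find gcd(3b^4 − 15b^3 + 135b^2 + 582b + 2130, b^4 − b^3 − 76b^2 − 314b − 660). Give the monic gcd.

b^2 + 4b + 10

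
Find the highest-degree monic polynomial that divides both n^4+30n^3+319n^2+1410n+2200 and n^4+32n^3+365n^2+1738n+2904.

n^2+15n+44

Euclidean algorithm in ℚ[n]:
  n^4+30n^3+319n^2+1410n+2200 = (n^4+32n^3+365n^2+1738n+2904) + (-2n^3-46n^2-328n-704)
  n^4+32n^3+365n^2+1738n+2904 = (-(1/2)n-9/2)(-2n^3-46n^2-328n-704) + (-6n^2-90n-264)
  -2n^3-46n^2-328n-704 = ((1/3)n+8/3)(-6n^2-90n-264) + (0)
Last nonzero remainder: -6n^2-90n-264. Dividing through by -6 gives the monic gcd n^2+15n+44.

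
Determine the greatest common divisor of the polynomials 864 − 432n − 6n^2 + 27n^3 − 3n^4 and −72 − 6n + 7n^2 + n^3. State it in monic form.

−12 + n + n^2

Euclidean algorithm in ℚ[n]:
  −3n^4 + 27n^3 − 6n^2 − 432n + 864 = (−3n + 48)(n^3 + 7n^2 − 6n − 72) + (−360n^2 − 360n + 4320)
  n^3 + 7n^2 − 6n − 72 = (−(1/360)n − 1/60)(−360n^2 − 360n + 4320) + (0)
Last nonzero remainder: −360n^2 − 360n + 4320. Dividing through by −360 gives the monic gcd n^2 + n − 12.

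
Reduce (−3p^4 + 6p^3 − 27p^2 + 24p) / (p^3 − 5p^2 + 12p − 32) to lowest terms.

(−3p^2 + 3p)/(p − 4)

Repeated division with remainder:
  −3p^4 + 6p^3 − 27p^2 + 24p = (−3p − 9)(p^3 − 5p^2 + 12p − 32) + (−36p^2 + 36p − 288)
  p^3 − 5p^2 + 12p − 32 = (−(1/36)p + 1/9)(−36p^2 + 36p − 288) + (0)
Last nonzero remainder: −36p^2 + 36p − 288. Dividing through by −36 gives the monic gcd p^2 − p + 8.
Cancel p^2 − p + 8 from numerator and denominator to get the reduced form.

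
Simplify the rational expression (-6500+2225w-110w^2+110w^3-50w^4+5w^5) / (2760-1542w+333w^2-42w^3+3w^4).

(-325-35w-5w^2+5w^3)/(138-15w+3w^2)

Repeated division with remainder:
  5w^5-50w^4+110w^3-110w^2+2225w-6500 = ((5/3)w+20/3)(3w^4-42w^3+333w^2-1542w+2760) + (-165w^3+240w^2+7905w-24900)
  3w^4-42w^3+333w^2-1542w+2760 = (-(1/55)w+138/605)(-165w^3+240w^2+7905w-24900) + ((51060/121)w^2-(459540/121)w+1021200/121)
  -165w^3+240w^2+7905w-24900 = (-(1331/3404)w-10043/3404)((51060/121)w^2-(459540/121)w+1021200/121) + (0)
Last nonzero remainder: (51060/121)w^2-(459540/121)w+1021200/121. Dividing through by 51060/121 gives the monic gcd w^2-9w+20.
Cancel w^2-9w+20 from numerator and denominator to get the reduced form.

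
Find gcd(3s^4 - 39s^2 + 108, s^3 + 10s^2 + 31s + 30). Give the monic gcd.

s^2 + 5s + 6

By polynomial division,
  3s^4 - 39s^2 + 108 = (3s - 30)(s^3 + 10s^2 + 31s + 30) + (168s^2 + 840s + 1008)
  s^3 + 10s^2 + 31s + 30 = ((1/168)s + 5/168)(168s^2 + 840s + 1008) + (0)
Last nonzero remainder: 168s^2 + 840s + 1008. Dividing through by 168 gives the monic gcd s^2 + 5s + 6.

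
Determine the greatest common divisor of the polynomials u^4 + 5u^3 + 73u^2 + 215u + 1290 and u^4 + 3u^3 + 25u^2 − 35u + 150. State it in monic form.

Apply the Euclidean algorithm:
  u^4 + 5u^3 + 73u^2 + 215u + 1290 = (u^4 + 3u^3 + 25u^2 − 35u + 150) + (2u^3 + 48u^2 + 250u + 1140)
  u^4 + 3u^3 + 25u^2 − 35u + 150 = ((1/2)u − 21/2)(2u^3 + 48u^2 + 250u + 1140) + (404u^2 + 2020u + 12120)
  2u^3 + 48u^2 + 250u + 1140 = ((1/202)u + 19/202)(404u^2 + 2020u + 12120) + (0)
Last nonzero remainder: 404u^2 + 2020u + 12120. Dividing through by 404 gives the monic gcd u^2 + 5u + 30.

u^2 + 5u + 30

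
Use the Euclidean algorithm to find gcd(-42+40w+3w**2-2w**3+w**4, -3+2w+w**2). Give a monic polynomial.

-3+2w+w**2

Euclidean algorithm in ℚ[w]:
  w**4-2w**3+3w**2+40w-42 = (w**2-4w+14)(w**2+2w-3) + (0)
The last nonzero remainder w**2+2w-3 is already monic.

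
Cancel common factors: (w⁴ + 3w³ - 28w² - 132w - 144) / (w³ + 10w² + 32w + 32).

Repeated division with remainder:
  w⁴ + 3w³ - 28w² - 132w - 144 = (w - 7)(w³ + 10w² + 32w + 32) + (10w² + 60w + 80)
  w³ + 10w² + 32w + 32 = ((1/10)w + 2/5)(10w² + 60w + 80) + (0)
Last nonzero remainder: 10w² + 60w + 80. Dividing through by 10 gives the monic gcd w² + 6w + 8.
Cancel w² + 6w + 8 from numerator and denominator to get the reduced form.

(w² - 3w - 18)/(w + 4)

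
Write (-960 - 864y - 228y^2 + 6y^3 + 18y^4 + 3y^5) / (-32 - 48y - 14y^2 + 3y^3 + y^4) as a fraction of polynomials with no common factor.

By polynomial division,
  3y^5 + 18y^4 + 6y^3 - 228y^2 - 864y - 960 = (3y + 9)(y^4 + 3y^3 - 14y^2 - 48y - 32) + (21y^3 + 42y^2 - 336y - 672)
  y^4 + 3y^3 - 14y^2 - 48y - 32 = ((1/21)y + 1/21)(21y^3 + 42y^2 - 336y - 672) + (0)
Last nonzero remainder: 21y^3 + 42y^2 - 336y - 672. Dividing through by 21 gives the monic gcd y^3 + 2y^2 - 16y - 32.
Cancel y^3 + 2y^2 - 16y - 32 from numerator and denominator to get the reduced form.

(30 + 12y + 3y^2)/(1 + y)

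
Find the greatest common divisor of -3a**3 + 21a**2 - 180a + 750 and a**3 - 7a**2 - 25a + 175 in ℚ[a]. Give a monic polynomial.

a - 5

Apply the Euclidean algorithm:
  -3a**3 + 21a**2 - 180a + 750 = (-3)(a**3 - 7a**2 - 25a + 175) + (-255a + 1275)
  a**3 - 7a**2 - 25a + 175 = (-(1/255)a**2 + (2/255)a + 7/51)(-255a + 1275) + (0)
Last nonzero remainder: -255a + 1275. Dividing through by -255 gives the monic gcd a - 5.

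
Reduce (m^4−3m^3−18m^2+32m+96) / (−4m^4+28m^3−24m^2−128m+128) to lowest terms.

By polynomial division,
  m^4−3m^3−18m^2+32m+96 = (−1/4)(−4m^4+28m^3−24m^2−128m+128) + (4m^3−24m^2+128)
  −4m^4+28m^3−24m^2−128m+128 = (−m+1)(4m^3−24m^2+128) + (0)
Last nonzero remainder: 4m^3−24m^2+128. Dividing through by 4 gives the monic gcd m^3−6m^2+32.
Cancel m^3−6m^2+32 from numerator and denominator to get the reduced form.

(−m−3)/(4m−4)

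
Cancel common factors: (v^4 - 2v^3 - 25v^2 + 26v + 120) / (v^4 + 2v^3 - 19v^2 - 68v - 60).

(v^2 + v - 12)/(v^2 + 5v + 6)

By polynomial division,
  v^4 - 2v^3 - 25v^2 + 26v + 120 = (v^4 + 2v^3 - 19v^2 - 68v - 60) + (-4v^3 - 6v^2 + 94v + 180)
  v^4 + 2v^3 - 19v^2 - 68v - 60 = (-(1/4)v - 1/8)(-4v^3 - 6v^2 + 94v + 180) + ((15/4)v^2 - (45/4)v - 75/2)
  -4v^3 - 6v^2 + 94v + 180 = (-(16/15)v - 24/5)((15/4)v^2 - (45/4)v - 75/2) + (0)
Last nonzero remainder: (15/4)v^2 - (45/4)v - 75/2. Dividing through by 15/4 gives the monic gcd v^2 - 3v - 10.
Cancel v^2 - 3v - 10 from numerator and denominator to get the reduced form.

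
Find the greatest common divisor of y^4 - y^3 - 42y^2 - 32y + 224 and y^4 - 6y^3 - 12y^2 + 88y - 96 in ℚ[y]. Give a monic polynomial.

y^2 + 2y - 8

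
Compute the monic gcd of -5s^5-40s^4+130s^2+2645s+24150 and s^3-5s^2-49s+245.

s^2+2s-35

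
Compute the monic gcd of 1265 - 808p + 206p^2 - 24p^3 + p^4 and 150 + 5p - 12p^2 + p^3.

By polynomial division,
  p^4 - 24p^3 + 206p^2 - 808p + 1265 = (p - 12)(p^3 - 12p^2 + 5p + 150) + (57p^2 - 898p + 3065)
  p^3 - 12p^2 + 5p + 150 = ((1/57)p + 214/3249)(57p^2 - 898p + 3065) + ((33712/3249)p - 168560/3249)
  57p^2 - 898p + 3065 = ((185193/33712)p - 1991637/33712)((33712/3249)p - 168560/3249) + (0)
Last nonzero remainder: (33712/3249)p - 168560/3249. Dividing through by 33712/3249 gives the monic gcd p - 5.

-5 + p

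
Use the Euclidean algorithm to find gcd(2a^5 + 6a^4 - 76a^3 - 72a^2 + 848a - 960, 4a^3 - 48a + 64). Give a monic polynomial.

By polynomial division,
  2a^5 + 6a^4 - 76a^3 - 72a^2 + 848a - 960 = ((1/2)a^2 + (3/2)a - 13)(4a^3 - 48a + 64) + (-32a^2 + 128a - 128)
  4a^3 - 48a + 64 = (-(1/8)a - 1/2)(-32a^2 + 128a - 128) + (0)
Last nonzero remainder: -32a^2 + 128a - 128. Dividing through by -32 gives the monic gcd a^2 - 4a + 4.

a^2 - 4a + 4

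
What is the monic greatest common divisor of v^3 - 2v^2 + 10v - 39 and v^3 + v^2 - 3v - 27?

Euclidean algorithm in ℚ[v]:
  v^3 - 2v^2 + 10v - 39 = (v^3 + v^2 - 3v - 27) + (-3v^2 + 13v - 12)
  v^3 + v^2 - 3v - 27 = (-(1/3)v - 16/9)(-3v^2 + 13v - 12) + ((145/9)v - 145/3)
  -3v^2 + 13v - 12 = (-(27/145)v + 36/145)((145/9)v - 145/3) + (0)
Last nonzero remainder: (145/9)v - 145/3. Dividing through by 145/9 gives the monic gcd v - 3.

v - 3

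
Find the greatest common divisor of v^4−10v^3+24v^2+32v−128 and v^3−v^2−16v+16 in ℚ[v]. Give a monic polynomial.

Euclidean algorithm in ℚ[v]:
  v^4−10v^3+24v^2+32v−128 = (v−9)(v^3−v^2−16v+16) + (31v^2−128v+16)
  v^3−v^2−16v+16 = ((1/31)v+97/961)(31v^2−128v+16) + (−(3456/961)v+13824/961)
  31v^2−128v+16 = (−(29791/3456)v+961/864)(−(3456/961)v+13824/961) + (0)
Last nonzero remainder: −(3456/961)v+13824/961. Dividing through by −3456/961 gives the monic gcd v−4.

v−4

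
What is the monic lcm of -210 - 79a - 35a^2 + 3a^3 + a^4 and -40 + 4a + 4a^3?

Repeated division with remainder:
  a^4 + 3a^3 - 35a^2 - 79a - 210 = ((1/4)a + 3/4)(4a^3 + 4a - 40) + (-36a^2 - 72a - 180)
  4a^3 + 4a - 40 = (-(1/9)a + 2/9)(-36a^2 - 72a - 180) + (0)
Last nonzero remainder: -36a^2 - 72a - 180. Dividing through by -36 gives the monic gcd a^2 + 2a + 5.
Then lcm(f, g) = f·g / gcd(f, g); expanding and making the result monic gives the answer.

420 - 52a - 9a^2 - 41a^3 + a^4 + a^5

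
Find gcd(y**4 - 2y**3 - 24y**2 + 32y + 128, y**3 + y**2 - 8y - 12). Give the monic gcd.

y + 2

Apply the Euclidean algorithm:
  y**4 - 2y**3 - 24y**2 + 32y + 128 = (y - 3)(y**3 + y**2 - 8y - 12) + (-13y**2 + 20y + 92)
  y**3 + y**2 - 8y - 12 = (-(1/13)y - 33/169)(-13y**2 + 20y + 92) + ((504/169)y + 1008/169)
  -13y**2 + 20y + 92 = (-(2197/504)y + 3887/252)((504/169)y + 1008/169) + (0)
Last nonzero remainder: (504/169)y + 1008/169. Dividing through by 504/169 gives the monic gcd y + 2.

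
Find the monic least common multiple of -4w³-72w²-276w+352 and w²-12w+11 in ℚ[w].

Apply the Euclidean algorithm:
  -4w³-72w²-276w+352 = (-4w-120)(w²-12w+11) + (-1672w+1672)
  w²-12w+11 = (-(1/1672)w+1/152)(-1672w+1672) + (0)
Last nonzero remainder: -1672w+1672. Dividing through by -1672 gives the monic gcd w-1.
Then lcm(f, g) = f·g / gcd(f, g); expanding and making the result monic gives the answer.

w⁴+7w³-129w²-847w+968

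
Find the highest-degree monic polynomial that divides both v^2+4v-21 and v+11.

Apply the Euclidean algorithm:
  v^2+4v-21 = (v-7)(v+11) + (56)
  v+11 = ((1/56)v+11/56)(56) + (0)
The last nonzero remainder is the constant 56, so the polynomials are coprime and gcd = 1.

1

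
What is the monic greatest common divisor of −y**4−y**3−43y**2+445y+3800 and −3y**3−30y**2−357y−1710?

y**2+4y+95

By polynomial division,
  −y**4−y**3−43y**2+445y+3800 = ((1/3)y−3)(−3y**3−30y**2−357y−1710) + (−14y**2−56y−1330)
  −3y**3−30y**2−357y−1710 = ((3/14)y+9/7)(−14y**2−56y−1330) + (0)
Last nonzero remainder: −14y**2−56y−1330. Dividing through by −14 gives the monic gcd y**2+4y+95.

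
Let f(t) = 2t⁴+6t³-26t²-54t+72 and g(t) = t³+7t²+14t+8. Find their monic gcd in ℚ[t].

Euclidean algorithm in ℚ[t]:
  2t⁴+6t³-26t²-54t+72 = (2t-8)(t³+7t²+14t+8) + (2t²+42t+136)
  t³+7t²+14t+8 = ((1/2)t-7)(2t²+42t+136) + (240t+960)
  2t²+42t+136 = ((1/120)t+17/120)(240t+960) + (0)
Last nonzero remainder: 240t+960. Dividing through by 240 gives the monic gcd t+4.

t+4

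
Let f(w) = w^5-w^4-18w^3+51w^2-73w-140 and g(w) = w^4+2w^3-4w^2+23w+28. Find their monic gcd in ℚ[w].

Apply the Euclidean algorithm:
  w^5-w^4-18w^3+51w^2-73w-140 = (w-3)(w^4+2w^3-4w^2+23w+28) + (-8w^3+16w^2-32w-56)
  w^4+2w^3-4w^2+23w+28 = (-(1/8)w-1/2)(-8w^3+16w^2-32w-56) + (0)
Last nonzero remainder: -8w^3+16w^2-32w-56. Dividing through by -8 gives the monic gcd w^3-2w^2+4w+7.

w^3-2w^2+4w+7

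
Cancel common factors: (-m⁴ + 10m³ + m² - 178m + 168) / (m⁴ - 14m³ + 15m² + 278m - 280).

(-m + 6)/(m - 10)

Repeated division with remainder:
  -m⁴ + 10m³ + m² - 178m + 168 = (-1)(m⁴ - 14m³ + 15m² + 278m - 280) + (-4m³ + 16m² + 100m - 112)
  m⁴ - 14m³ + 15m² + 278m - 280 = (-(1/4)m + 5/2)(-4m³ + 16m² + 100m - 112) + (0)
Last nonzero remainder: -4m³ + 16m² + 100m - 112. Dividing through by -4 gives the monic gcd m³ - 4m² - 25m + 28.
Cancel m³ - 4m² - 25m + 28 from numerator and denominator to get the reduced form.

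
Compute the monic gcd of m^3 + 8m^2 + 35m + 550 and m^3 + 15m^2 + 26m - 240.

By polynomial division,
  m^3 + 8m^2 + 35m + 550 = (m^3 + 15m^2 + 26m - 240) + (-7m^2 + 9m + 790)
  m^3 + 15m^2 + 26m - 240 = (-(1/7)m - 114/49)(-7m^2 + 9m + 790) + ((7830/49)m + 78300/49)
  -7m^2 + 9m + 790 = (-(343/7830)m + 3871/7830)((7830/49)m + 78300/49) + (0)
Last nonzero remainder: (7830/49)m + 78300/49. Dividing through by 7830/49 gives the monic gcd m + 10.

m + 10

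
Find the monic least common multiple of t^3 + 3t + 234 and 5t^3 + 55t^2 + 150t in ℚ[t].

Apply the Euclidean algorithm:
  t^3 + 3t + 234 = (1/5)(5t^3 + 55t^2 + 150t) + (-11t^2 - 27t + 234)
  5t^3 + 55t^2 + 150t = (-(5/11)t - 470/121)(-11t^2 - 27t + 234) + ((18330/121)t + 109980/121)
  -11t^2 - 27t + 234 = (-(1331/18330)t + 121/470)((18330/121)t + 109980/121) + (0)
Last nonzero remainder: (18330/121)t + 109980/121. Dividing through by 18330/121 gives the monic gcd t + 6.
Then lcm(f, g) = f·g / gcd(f, g); expanding and making the result monic gives the answer.

t^5 + 5t^4 + 3t^3 + 249t^2 + 1170t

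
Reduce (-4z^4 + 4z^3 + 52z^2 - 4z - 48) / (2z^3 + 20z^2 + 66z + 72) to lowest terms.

(-2z^3 + 8z^2 + 2z - 8)/(z^2 + 7z + 12)

Apply the Euclidean algorithm:
  -4z^4 + 4z^3 + 52z^2 - 4z - 48 = (-2z + 22)(2z^3 + 20z^2 + 66z + 72) + (-256z^2 - 1312z - 1632)
  2z^3 + 20z^2 + 66z + 72 = (-(1/128)z - 39/1024)(-256z^2 - 1312z - 1632) + ((105/32)z + 315/32)
  -256z^2 - 1312z - 1632 = (-(8192/105)z - 17408/105)((105/32)z + 315/32) + (0)
Last nonzero remainder: (105/32)z + 315/32. Dividing through by 105/32 gives the monic gcd z + 3.
Cancel z + 3 from numerator and denominator to get the reduced form.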